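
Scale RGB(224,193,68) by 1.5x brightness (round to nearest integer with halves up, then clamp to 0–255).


Multiply each channel by 1.5, round half up, clamp to [0, 255]
R: 224×1.5 = 336 → clamp → 255
G: 193×1.5 = 289.5 → round → 290 → clamp → 255
B: 68×1.5 = 102
= RGB(255, 255, 102)


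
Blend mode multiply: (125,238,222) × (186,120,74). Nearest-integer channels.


Multiply: C = A×B/255, rounded to nearest integer
R: 125×186/255 = 23250/255 ≈ 91.176 → 91
G: 238×120/255 = 28560/255 ≈ 112.000 → 112
B: 222×74/255 = 16428/255 ≈ 64.424 → 64
= RGB(91, 112, 64)


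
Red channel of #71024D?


Color: #71024D
R = 71 = 113
G = 02 = 2
B = 4D = 77
Red = 113


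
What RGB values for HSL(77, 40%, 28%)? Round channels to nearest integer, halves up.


H=77°, S=0.40, L=0.28
C = (1-|2L-1|)×S = (1-|-0.44|)×0.40 = 0.224
H' = H/60 = 77/60 ≈ 1.2833; X = C×(1-|H' mod 2 - 1|) ≈ 0.1605
m = L - C/2 = 0.28 - 0.112 = 0.168
Sector ⌊H'⌋ = 1 → (R',G',B') = (≈0.1605, 0.224, 0.0)
RGB = ((R'+m)×255, (G'+m)×255, (B'+m)×255) = (83.776, 99.96, 42.84)
Round half up → RGB(84, 100, 43)


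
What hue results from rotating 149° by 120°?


New hue = (H + rotation) mod 360
New hue = (149 + 120) mod 360
= 269 mod 360
= 269°


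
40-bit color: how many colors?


Colors = 2^bits = 2^40
= 1,099,511,627,776 colors


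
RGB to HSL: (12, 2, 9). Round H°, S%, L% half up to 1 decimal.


Normalize: R'=12/255≈0.0471, G'=2/255≈0.0078, B'=9/255≈0.0353
Max=12/255, Min=2/255, Δ=Max-Min=10/255
L = (Max+Min)/2 = (12+2)/510 = 14/510 = 0.02745… → L = 2.7%
L ≤ 0.5 → S = Δ/(Max+Min) = 10/(12+2) = 10/14 = 0.71428… → S = 71.4%
(the 1/255 factors cancel in S and H, so raw channel differences can be used)
Max is R' → H = 60 × (((G-B)/Δ) mod 6) = 60 × (((2-9)/10) mod 6)
  (-7)/10 = -0.7; negative, so add 6 → 5.3
  H = 60 × 5.3 = 318° → H = 318.0°
= HSL(318.0°, 71.4%, 2.7%)


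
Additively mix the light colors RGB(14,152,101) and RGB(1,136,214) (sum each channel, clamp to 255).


Additive: each channel = min(255, C₁+C₂)
R: 14+1 = 15 → 15
G: 152+136 = 288 → 255
B: 101+214 = 315 → 255
= RGB(15, 255, 255)


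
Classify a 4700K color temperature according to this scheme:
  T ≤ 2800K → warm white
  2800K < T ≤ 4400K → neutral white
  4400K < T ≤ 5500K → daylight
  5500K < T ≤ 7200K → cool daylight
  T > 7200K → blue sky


Temperature: 4700K
4400K < 4700K ≤ 5500K → daylight
Classification: daylight


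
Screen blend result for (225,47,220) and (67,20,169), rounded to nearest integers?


Screen: C = 255 - (255-A)×(255-B)/255, rounded to nearest integer
R: 255 - (255-225)×(255-67)/255 = 255 - 5640/255 ≈ 255 - 22.118 = 232.882 → 233
G: 255 - (255-47)×(255-20)/255 = 255 - 48880/255 ≈ 255 - 191.686 = 63.314 → 63
B: 255 - (255-220)×(255-169)/255 = 255 - 3010/255 ≈ 255 - 11.804 = 243.196 → 243
= RGB(233, 63, 243)


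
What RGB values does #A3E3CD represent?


A3 → 163 (R)
E3 → 227 (G)
CD → 205 (B)
= RGB(163, 227, 205)


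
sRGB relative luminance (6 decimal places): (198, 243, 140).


Linearize each channel (sRGB transfer function): c = v/255; c_lin = c/12.92 if c ≤ 0.04045, else ((c+0.055)/1.055)^2.4
  R: 198/255 ≈ 0.776471 > 0.04045 → ((0.776471+0.055)/1.055)^2.4 ≈ 0.564712
  G: 243/255 ≈ 0.952941 > 0.04045 → ((0.952941+0.055)/1.055)^2.4 ≈ 0.896269
  B: 140/255 ≈ 0.549020 > 0.04045 → ((0.549020+0.055)/1.055)^2.4 ≈ 0.262251
R_lin = 0.564712, G_lin = 0.896269, B_lin = 0.262251
L = 0.2126×R + 0.7152×G + 0.0722×B
L = 0.2126×0.564712 + 0.7152×0.896269 + 0.0722×0.262251
L ≈ 0.780004


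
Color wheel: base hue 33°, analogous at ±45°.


Base hue: 33°
Left analog: (33 - 45) mod 360 = 348°
Right analog: (33 + 45) mod 360 = 78°
Analogous hues = 348° and 78°


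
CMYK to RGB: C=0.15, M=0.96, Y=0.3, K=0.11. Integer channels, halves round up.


R = 255 × (1-C) × (1-K) = 255 × 0.85 × 0.89 = 192.9075 → 193
G = 255 × (1-M) × (1-K) = 255 × 0.04 × 0.89 = 9.078 → 9
B = 255 × (1-Y) × (1-K) = 255 × 0.70 × 0.89 = 158.865 → 159
= RGB(193, 9, 159)


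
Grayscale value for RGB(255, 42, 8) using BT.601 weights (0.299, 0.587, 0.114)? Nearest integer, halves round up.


Gray = 0.299×R + 0.587×G + 0.114×B
Gray = 0.299×255 + 0.587×42 + 0.114×8
Gray = 76.245 + 24.654 + 0.912
Gray = 101.811 → round half up → 102
Gray = 102


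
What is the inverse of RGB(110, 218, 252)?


Invert: (255-R, 255-G, 255-B)
R: 255-110 = 145
G: 255-218 = 37
B: 255-252 = 3
= RGB(145, 37, 3)


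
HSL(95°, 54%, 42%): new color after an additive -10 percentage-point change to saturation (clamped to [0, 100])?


Original S = 54%
Adjustment = -10 percentage points
New S = 54 + (-10) = 44
Clamp to [0, 100] → 44
= HSL(95°, 44%, 42%)


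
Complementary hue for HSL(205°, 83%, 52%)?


Complement = opposite side of color wheel = hue + 180°
H' = (205 + 180) mod 360 = 25°
S and L unchanged.
= HSL(25°, 83%, 52%)


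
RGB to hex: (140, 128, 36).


R = 140 → 8C (hex)
G = 128 → 80 (hex)
B = 36 → 24 (hex)
Hex = #8C8024


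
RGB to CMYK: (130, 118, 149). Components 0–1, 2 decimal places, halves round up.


R'=130/255≈0.5098, G'=118/255≈0.4627, B'=149/255≈0.5843
K = 1 - max(R',G',B') = 1 - 149/255 = 106/255 = 0.41568… → 0.42
(1-R'-K)/(1-K) simplifies to (max-R)/max with max = 149:
C = (149-130)/149 = 19/149 = 0.12751… → 0.13
M = (149-118)/149 = 31/149 = 0.20805… → 0.21
Y = (149-149)/149 = 0/149 = 0 → 0.00
= CMYK(0.13, 0.21, 0.00, 0.42)


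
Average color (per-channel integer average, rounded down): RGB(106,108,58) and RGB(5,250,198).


Midpoint: each channel = ⌊(C₁+C₂)/2⌋
R: ⌊(106+5)/2⌋ = 55
G: ⌊(108+250)/2⌋ = 179
B: ⌊(58+198)/2⌋ = 128
= RGB(55, 179, 128)


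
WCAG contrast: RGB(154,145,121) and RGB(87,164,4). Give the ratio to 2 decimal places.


Linearize each sRGB channel c=v/255: c/12.92 if c ≤ 0.04045 else ((c+0.055)/1.055)^2.4
L = 0.2126×R_lin + 0.7152×G_lin + 0.0722×B_lin
Color 1 (154,145,121):
  R=154: 154/255≈0.6039 > 0.04045 → ((0.6039+0.055)/1.055)^2.4 ≈ 0.32314
  G=145: 145/255≈0.5686 > 0.04045 → ((0.5686+0.055)/1.055)^2.4 ≈ 0.28315
  B=121: 121/255≈0.4745 > 0.04045 → ((0.4745+0.055)/1.055)^2.4 ≈ 0.19120
  L1 = 0.2126×0.32314 + 0.7152×0.28315 + 0.0722×0.19120 ≈ 0.28501
Color 2 (87,164,4):
  R=87: 87/255≈0.3412 > 0.04045 → ((0.3412+0.055)/1.055)^2.4 ≈ 0.09531
  G=164: 164/255≈0.6431 > 0.04045 → ((0.6431+0.055)/1.055)^2.4 ≈ 0.37124
  B=4: 4/255≈0.0157 ≤ 0.04045 → 0.0157/12.92 ≈ 0.00121
  L2 = 0.2126×0.09531 + 0.7152×0.37124 + 0.0722×0.00121 ≈ 0.28586
Lighter = 0.28586, Darker = 0.28501
Ratio = (L_lighter + 0.05) / (L_darker + 0.05)
Ratio = (0.28586 + 0.05) / (0.28501 + 0.05) = 0.33586 / 0.33501 ≈ 1.0025
Ratio ≈ 1.00:1


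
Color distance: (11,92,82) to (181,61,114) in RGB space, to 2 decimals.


d = √[(R₁-R₂)² + (G₁-G₂)² + (B₁-B₂)²]
d = √[(11-181)² + (92-61)² + (82-114)²]
d = √[28900 + 961 + 1024]
d = √30885
d ≈ 175.74


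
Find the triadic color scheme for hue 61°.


Triadic: equally spaced at 120° intervals
H1 = 61°
H2 = (61 + 120) mod 360 = 181°
H3 = (61 + 240) mod 360 = 301°
Triadic = 61°, 181°, 301°


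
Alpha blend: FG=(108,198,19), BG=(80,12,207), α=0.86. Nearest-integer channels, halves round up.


C = α×F + (1-α)×B, with 1-α = 0.14
R: 0.86×108 + 0.14×80 = 92.88 + 11.20 = 104.08 → 104
G: 0.86×198 + 0.14×12 = 170.28 + 1.68 = 171.96 → 172
B: 0.86×19 + 0.14×207 = 16.34 + 28.98 = 45.32 → 45
= RGB(104, 172, 45)


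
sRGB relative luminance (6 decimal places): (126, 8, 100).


Linearize each channel (sRGB transfer function): c = v/255; c_lin = c/12.92 if c ≤ 0.04045, else ((c+0.055)/1.055)^2.4
  R: 126/255 ≈ 0.494118 > 0.04045 → ((0.494118+0.055)/1.055)^2.4 ≈ 0.208637
  G: 8/255 ≈ 0.031373 ≤ 0.04045 → 0.031373/12.92 ≈ 0.002428
  B: 100/255 ≈ 0.392157 > 0.04045 → ((0.392157+0.055)/1.055)^2.4 ≈ 0.127438
R_lin = 0.208637, G_lin = 0.002428, B_lin = 0.127438
L = 0.2126×R + 0.7152×G + 0.0722×B
L = 0.2126×0.208637 + 0.7152×0.002428 + 0.0722×0.127438
L ≈ 0.055294


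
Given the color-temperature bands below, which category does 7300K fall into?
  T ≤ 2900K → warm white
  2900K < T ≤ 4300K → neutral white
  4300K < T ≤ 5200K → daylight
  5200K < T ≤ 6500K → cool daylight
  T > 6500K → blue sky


Temperature: 7300K
7300K > 6500K → blue sky
Classification: blue sky


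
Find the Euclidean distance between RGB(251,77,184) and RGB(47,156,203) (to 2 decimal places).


d = √[(R₁-R₂)² + (G₁-G₂)² + (B₁-B₂)²]
d = √[(251-47)² + (77-156)² + (184-203)²]
d = √[41616 + 6241 + 361]
d = √48218
d ≈ 219.59


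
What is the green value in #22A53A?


Color: #22A53A
R = 22 = 34
G = A5 = 165
B = 3A = 58
Green = 165


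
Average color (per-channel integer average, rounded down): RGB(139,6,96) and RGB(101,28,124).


Midpoint: each channel = ⌊(C₁+C₂)/2⌋
R: ⌊(139+101)/2⌋ = 120
G: ⌊(6+28)/2⌋ = 17
B: ⌊(96+124)/2⌋ = 110
= RGB(120, 17, 110)


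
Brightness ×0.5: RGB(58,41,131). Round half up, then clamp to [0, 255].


Multiply each channel by 0.5, round half up, clamp to [0, 255]
R: 58×0.5 = 29
G: 41×0.5 = 20.5 → round → 21
B: 131×0.5 = 65.5 → round → 66
= RGB(29, 21, 66)


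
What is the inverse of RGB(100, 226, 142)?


Invert: (255-R, 255-G, 255-B)
R: 255-100 = 155
G: 255-226 = 29
B: 255-142 = 113
= RGB(155, 29, 113)


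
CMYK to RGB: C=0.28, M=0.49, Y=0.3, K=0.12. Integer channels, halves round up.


R = 255 × (1-C) × (1-K) = 255 × 0.72 × 0.88 = 161.568 → 162
G = 255 × (1-M) × (1-K) = 255 × 0.51 × 0.88 = 114.444 → 114
B = 255 × (1-Y) × (1-K) = 255 × 0.70 × 0.88 = 157.08 → 157
= RGB(162, 114, 157)


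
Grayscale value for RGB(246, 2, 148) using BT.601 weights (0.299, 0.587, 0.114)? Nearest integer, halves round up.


Gray = 0.299×R + 0.587×G + 0.114×B
Gray = 0.299×246 + 0.587×2 + 0.114×148
Gray = 73.554 + 1.174 + 16.872
Gray = 91.600 → round half up → 92
Gray = 92


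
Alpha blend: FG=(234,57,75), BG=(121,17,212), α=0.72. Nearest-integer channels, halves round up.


C = α×F + (1-α)×B, with 1-α = 0.28
R: 0.72×234 + 0.28×121 = 168.48 + 33.88 = 202.36 → 202
G: 0.72×57 + 0.28×17 = 41.04 + 4.76 = 45.80 → 46
B: 0.72×75 + 0.28×212 = 54.00 + 59.36 = 113.36 → 113
= RGB(202, 46, 113)


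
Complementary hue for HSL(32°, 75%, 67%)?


Complement = opposite side of color wheel = hue + 180°
H' = (32 + 180) mod 360 = 212°
S and L unchanged.
= HSL(212°, 75%, 67%)


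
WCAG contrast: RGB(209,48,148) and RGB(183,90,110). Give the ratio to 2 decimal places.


Linearize each sRGB channel c=v/255: c/12.92 if c ≤ 0.04045 else ((c+0.055)/1.055)^2.4
L = 0.2126×R_lin + 0.7152×G_lin + 0.0722×B_lin
Color 1 (209,48,148):
  R=209: 209/255≈0.8196 > 0.04045 → ((0.8196+0.055)/1.055)^2.4 ≈ 0.63760
  G=48: 48/255≈0.1882 > 0.04045 → ((0.1882+0.055)/1.055)^2.4 ≈ 0.02956
  B=148: 148/255≈0.5804 > 0.04045 → ((0.5804+0.055)/1.055)^2.4 ≈ 0.29614
  L1 = 0.2126×0.63760 + 0.7152×0.02956 + 0.0722×0.29614 ≈ 0.17807
Color 2 (183,90,110):
  R=183: 183/255≈0.7176 > 0.04045 → ((0.7176+0.055)/1.055)^2.4 ≈ 0.47353
  G=90: 90/255≈0.3529 > 0.04045 → ((0.3529+0.055)/1.055)^2.4 ≈ 0.10224
  B=110: 110/255≈0.4314 > 0.04045 → ((0.4314+0.055)/1.055)^2.4 ≈ 0.15593
  L2 = 0.2126×0.47353 + 0.7152×0.10224 + 0.0722×0.15593 ≈ 0.18505
Lighter = 0.18505, Darker = 0.17807
Ratio = (L_lighter + 0.05) / (L_darker + 0.05)
Ratio = (0.18505 + 0.05) / (0.17807 + 0.05) = 0.23505 / 0.22807 ≈ 1.0306
Ratio ≈ 1.03:1


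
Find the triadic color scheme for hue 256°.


Triadic: equally spaced at 120° intervals
H1 = 256°
H2 = (256 + 120) mod 360 = 16°
H3 = (256 + 240) mod 360 = 136°
Triadic = 256°, 16°, 136°


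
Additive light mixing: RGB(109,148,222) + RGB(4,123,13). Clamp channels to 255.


Additive: each channel = min(255, C₁+C₂)
R: 109+4 = 113 → 113
G: 148+123 = 271 → 255
B: 222+13 = 235 → 235
= RGB(113, 255, 235)


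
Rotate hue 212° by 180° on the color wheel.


New hue = (H + rotation) mod 360
New hue = (212 + 180) mod 360
= 392 mod 360
= 32°


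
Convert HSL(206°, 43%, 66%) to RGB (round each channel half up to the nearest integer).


H=206°, S=0.43, L=0.66
C = (1-|2L-1|)×S = (1-|0.32|)×0.43 = 0.2924
H' = H/60 = 206/60 ≈ 3.4333; X = C×(1-|H' mod 2 - 1|) ≈ 0.1657
m = L - C/2 = 0.66 - 0.1462 = 0.5138
Sector ⌊H'⌋ = 3 → (R',G',B') = (0.0, ≈0.1657, 0.2924)
RGB = ((R'+m)×255, (G'+m)×255, (B'+m)×255) = (131.019, 173.2708, 205.581)
Round half up → RGB(131, 173, 206)


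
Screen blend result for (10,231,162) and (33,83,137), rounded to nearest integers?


Screen: C = 255 - (255-A)×(255-B)/255, rounded to nearest integer
R: 255 - (255-10)×(255-33)/255 = 255 - 54390/255 ≈ 255 - 213.294 = 41.706 → 42
G: 255 - (255-231)×(255-83)/255 = 255 - 4128/255 ≈ 255 - 16.188 = 238.812 → 239
B: 255 - (255-162)×(255-137)/255 = 255 - 10974/255 ≈ 255 - 43.035 = 211.965 → 212
= RGB(42, 239, 212)


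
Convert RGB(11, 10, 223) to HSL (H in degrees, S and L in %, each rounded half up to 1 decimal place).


Normalize: R'=11/255≈0.0431, G'=10/255≈0.0392, B'=223/255≈0.8745
Max=223/255, Min=10/255, Δ=Max-Min=213/255
L = (Max+Min)/2 = (223+10)/510 = 233/510 = 0.45686… → L = 45.7%
L ≤ 0.5 → S = Δ/(Max+Min) = 213/(223+10) = 213/233 = 0.91416… → S = 91.4%
(the 1/255 factors cancel in S and H, so raw channel differences can be used)
Max is B' → H = 60 × ((R-G)/Δ + 4) = 60 × ((11-10)/213 + 4)
  1/213 + 4 = 0.0046… + 4 = 4.0046…
  H = 60 × 4.0046… = 240.281…° → H = 240.3°
= HSL(240.3°, 91.4%, 45.7%)


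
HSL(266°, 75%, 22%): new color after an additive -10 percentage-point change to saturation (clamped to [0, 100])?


Original S = 75%
Adjustment = -10 percentage points
New S = 75 + (-10) = 65
Clamp to [0, 100] → 65
= HSL(266°, 65%, 22%)


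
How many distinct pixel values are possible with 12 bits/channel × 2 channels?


Total bits = 12 bits/channel × 2 channels = 24 bits
Distinct pixel values = 2^24
= 16,777,216 pixel values


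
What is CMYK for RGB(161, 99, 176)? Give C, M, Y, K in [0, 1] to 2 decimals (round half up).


R'=161/255≈0.6314, G'=99/255≈0.3882, B'=176/255≈0.6902
K = 1 - max(R',G',B') = 1 - 176/255 = 79/255 = 0.30980… → 0.31
(1-R'-K)/(1-K) simplifies to (max-R)/max with max = 176:
C = (176-161)/176 = 15/176 = 0.08522… → 0.09
M = (176-99)/176 = 77/176 = 0.4375 → 0.44
Y = (176-176)/176 = 0/176 = 0 → 0.00
= CMYK(0.09, 0.44, 0.00, 0.31)


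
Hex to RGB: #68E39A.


68 → 104 (R)
E3 → 227 (G)
9A → 154 (B)
= RGB(104, 227, 154)


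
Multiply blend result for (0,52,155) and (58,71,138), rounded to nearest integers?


Multiply: C = A×B/255, rounded to nearest integer
R: 0×58/255 = 0/255 ≈ 0.000 → 0
G: 52×71/255 = 3692/255 ≈ 14.478 → 14
B: 155×138/255 = 21390/255 ≈ 83.882 → 84
= RGB(0, 14, 84)


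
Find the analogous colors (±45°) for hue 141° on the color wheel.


Base hue: 141°
Left analog: (141 - 45) mod 360 = 96°
Right analog: (141 + 45) mod 360 = 186°
Analogous hues = 96° and 186°


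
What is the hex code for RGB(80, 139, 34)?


R = 80 → 50 (hex)
G = 139 → 8B (hex)
B = 34 → 22 (hex)
Hex = #508B22


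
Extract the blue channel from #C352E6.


Color: #C352E6
R = C3 = 195
G = 52 = 82
B = E6 = 230
Blue = 230


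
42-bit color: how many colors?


Colors = 2^bits = 2^42
= 4,398,046,511,104 colors


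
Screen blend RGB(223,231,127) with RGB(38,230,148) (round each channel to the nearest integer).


Screen: C = 255 - (255-A)×(255-B)/255, rounded to nearest integer
R: 255 - (255-223)×(255-38)/255 = 255 - 6944/255 ≈ 255 - 27.231 = 227.769 → 228
G: 255 - (255-231)×(255-230)/255 = 255 - 600/255 ≈ 255 - 2.353 = 252.647 → 253
B: 255 - (255-127)×(255-148)/255 = 255 - 13696/255 ≈ 255 - 53.710 = 201.290 → 201
= RGB(228, 253, 201)


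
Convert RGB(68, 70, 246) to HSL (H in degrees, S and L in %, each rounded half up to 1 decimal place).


Normalize: R'=68/255≈0.2667, G'=70/255≈0.2745, B'=246/255≈0.9647
Max=246/255, Min=68/255, Δ=Max-Min=178/255
L = (Max+Min)/2 = (246+68)/510 = 314/510 = 0.61568… → L = 61.6%
L > 0.5 → S = Δ/(2-Max-Min) = 178/(510-246-68) = 178/196 = 0.90816… → S = 90.8%
(the 1/255 factors cancel in S and H, so raw channel differences can be used)
Max is B' → H = 60 × ((R-G)/Δ + 4) = 60 × ((68-70)/178 + 4)
  -2/178 + 4 = -0.0112… + 4 = 3.9887…
  H = 60 × 3.9887… = 239.325…° → H = 239.3°
= HSL(239.3°, 90.8%, 61.6%)


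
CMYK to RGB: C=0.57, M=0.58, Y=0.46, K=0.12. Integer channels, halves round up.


R = 255 × (1-C) × (1-K) = 255 × 0.43 × 0.88 = 96.492 → 96
G = 255 × (1-M) × (1-K) = 255 × 0.42 × 0.88 = 94.248 → 94
B = 255 × (1-Y) × (1-K) = 255 × 0.54 × 0.88 = 121.176 → 121
= RGB(96, 94, 121)


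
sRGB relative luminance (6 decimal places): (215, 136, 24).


Linearize each channel (sRGB transfer function): c = v/255; c_lin = c/12.92 if c ≤ 0.04045, else ((c+0.055)/1.055)^2.4
  R: 215/255 ≈ 0.843137 > 0.04045 → ((0.843137+0.055)/1.055)^2.4 ≈ 0.679542
  G: 136/255 ≈ 0.533333 > 0.04045 → ((0.533333+0.055)/1.055)^2.4 ≈ 0.246201
  B: 24/255 ≈ 0.094118 > 0.04045 → ((0.094118+0.055)/1.055)^2.4 ≈ 0.009134
R_lin = 0.679542, G_lin = 0.246201, B_lin = 0.009134
L = 0.2126×R + 0.7152×G + 0.0722×B
L = 0.2126×0.679542 + 0.7152×0.246201 + 0.0722×0.009134
L ≈ 0.321213


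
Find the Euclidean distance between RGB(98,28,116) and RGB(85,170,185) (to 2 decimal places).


d = √[(R₁-R₂)² + (G₁-G₂)² + (B₁-B₂)²]
d = √[(98-85)² + (28-170)² + (116-185)²]
d = √[169 + 20164 + 4761]
d = √25094
d ≈ 158.41


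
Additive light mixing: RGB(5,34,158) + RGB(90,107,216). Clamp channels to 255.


Additive: each channel = min(255, C₁+C₂)
R: 5+90 = 95 → 95
G: 34+107 = 141 → 141
B: 158+216 = 374 → 255
= RGB(95, 141, 255)


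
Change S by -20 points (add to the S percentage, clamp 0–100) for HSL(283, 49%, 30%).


Original S = 49%
Adjustment = -20 percentage points
New S = 49 + (-20) = 29
Clamp to [0, 100] → 29
= HSL(283°, 29%, 30%)


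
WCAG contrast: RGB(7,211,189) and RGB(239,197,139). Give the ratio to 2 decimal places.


Linearize each sRGB channel c=v/255: c/12.92 if c ≤ 0.04045 else ((c+0.055)/1.055)^2.4
L = 0.2126×R_lin + 0.7152×G_lin + 0.0722×B_lin
Color 1 (7,211,189):
  R=7: 7/255≈0.0275 ≤ 0.04045 → 0.0275/12.92 ≈ 0.00212
  G=211: 211/255≈0.8275 > 0.04045 → ((0.8275+0.055)/1.055)^2.4 ≈ 0.65141
  B=189: 189/255≈0.7412 > 0.04045 → ((0.7412+0.055)/1.055)^2.4 ≈ 0.50888
  L1 = 0.2126×0.00212 + 0.7152×0.65141 + 0.0722×0.50888 ≈ 0.50308
Color 2 (239,197,139):
  R=239: 239/255≈0.9373 > 0.04045 → ((0.9373+0.055)/1.055)^2.4 ≈ 0.86316
  G=197: 197/255≈0.7725 > 0.04045 → ((0.7725+0.055)/1.055)^2.4 ≈ 0.55834
  B=139: 139/255≈0.5451 > 0.04045 → ((0.5451+0.055)/1.055)^2.4 ≈ 0.25818
  L2 = 0.2126×0.86316 + 0.7152×0.55834 + 0.0722×0.25818 ≈ 0.60147
Lighter = 0.60147, Darker = 0.50308
Ratio = (L_lighter + 0.05) / (L_darker + 0.05)
Ratio = (0.60147 + 0.05) / (0.50308 + 0.05) = 0.65147 / 0.55308 ≈ 1.1779
Ratio ≈ 1.18:1


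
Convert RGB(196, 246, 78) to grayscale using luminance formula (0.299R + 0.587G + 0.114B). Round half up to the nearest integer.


Gray = 0.299×R + 0.587×G + 0.114×B
Gray = 0.299×196 + 0.587×246 + 0.114×78
Gray = 58.604 + 144.402 + 8.892
Gray = 211.898 → round half up → 212
Gray = 212


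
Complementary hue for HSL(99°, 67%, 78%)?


Complement = opposite side of color wheel = hue + 180°
H' = (99 + 180) mod 360 = 279°
S and L unchanged.
= HSL(279°, 67%, 78%)


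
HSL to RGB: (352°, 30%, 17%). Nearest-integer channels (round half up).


H=352°, S=0.30, L=0.17
C = (1-|2L-1|)×S = (1-|-0.66|)×0.30 = 0.102
H' = H/60 = 352/60 ≈ 5.8667; X = C×(1-|H' mod 2 - 1|) = 0.0136
m = L - C/2 = 0.17 - 0.051 = 0.119
Sector ⌊H'⌋ = 5 → (R',G',B') = (0.102, 0.0, 0.0136)
RGB = ((R'+m)×255, (G'+m)×255, (B'+m)×255) = (56.355, 30.345, 33.813)
Round half up → RGB(56, 30, 34)


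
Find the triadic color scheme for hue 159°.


Triadic: equally spaced at 120° intervals
H1 = 159°
H2 = (159 + 120) mod 360 = 279°
H3 = (159 + 240) mod 360 = 39°
Triadic = 159°, 279°, 39°


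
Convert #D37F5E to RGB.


D3 → 211 (R)
7F → 127 (G)
5E → 94 (B)
= RGB(211, 127, 94)


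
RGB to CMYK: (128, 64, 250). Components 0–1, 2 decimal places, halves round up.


R'=128/255≈0.5020, G'=64/255≈0.2510, B'=250/255≈0.9804
K = 1 - max(R',G',B') = 1 - 250/255 = 5/255 = 0.01960… → 0.02
(1-R'-K)/(1-K) simplifies to (max-R)/max with max = 250:
C = (250-128)/250 = 122/250 = 0.488 → 0.49
M = (250-64)/250 = 186/250 = 0.744 → 0.74
Y = (250-250)/250 = 0/250 = 0 → 0.00
= CMYK(0.49, 0.74, 0.00, 0.02)


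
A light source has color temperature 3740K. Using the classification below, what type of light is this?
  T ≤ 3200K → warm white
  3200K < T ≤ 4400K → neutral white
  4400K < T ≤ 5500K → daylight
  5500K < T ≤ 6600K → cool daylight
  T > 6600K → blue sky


Temperature: 3740K
3200K < 3740K ≤ 4400K → neutral white
Classification: neutral white


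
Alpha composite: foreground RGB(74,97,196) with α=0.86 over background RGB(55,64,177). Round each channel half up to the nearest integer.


C = α×F + (1-α)×B, with 1-α = 0.14
R: 0.86×74 + 0.14×55 = 63.64 + 7.70 = 71.34 → 71
G: 0.86×97 + 0.14×64 = 83.42 + 8.96 = 92.38 → 92
B: 0.86×196 + 0.14×177 = 168.56 + 24.78 = 193.34 → 193
= RGB(71, 92, 193)


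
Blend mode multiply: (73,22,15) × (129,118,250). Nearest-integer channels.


Multiply: C = A×B/255, rounded to nearest integer
R: 73×129/255 = 9417/255 ≈ 36.929 → 37
G: 22×118/255 = 2596/255 ≈ 10.180 → 10
B: 15×250/255 = 3750/255 ≈ 14.706 → 15
= RGB(37, 10, 15)


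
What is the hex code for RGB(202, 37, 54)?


R = 202 → CA (hex)
G = 37 → 25 (hex)
B = 54 → 36 (hex)
Hex = #CA2536


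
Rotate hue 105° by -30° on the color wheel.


New hue = (H + rotation) mod 360
New hue = (105 -30) mod 360
= 75 mod 360
= 75°


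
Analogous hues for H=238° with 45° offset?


Base hue: 238°
Left analog: (238 - 45) mod 360 = 193°
Right analog: (238 + 45) mod 360 = 283°
Analogous hues = 193° and 283°


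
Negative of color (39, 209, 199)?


Invert: (255-R, 255-G, 255-B)
R: 255-39 = 216
G: 255-209 = 46
B: 255-199 = 56
= RGB(216, 46, 56)


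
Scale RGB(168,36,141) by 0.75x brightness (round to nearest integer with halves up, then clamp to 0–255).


Multiply each channel by 0.75, round half up, clamp to [0, 255]
R: 168×0.75 = 126
G: 36×0.75 = 27
B: 141×0.75 = 105.75 → round → 106
= RGB(126, 27, 106)


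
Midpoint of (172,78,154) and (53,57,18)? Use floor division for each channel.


Midpoint: each channel = ⌊(C₁+C₂)/2⌋
R: ⌊(172+53)/2⌋ = 112
G: ⌊(78+57)/2⌋ = 67
B: ⌊(154+18)/2⌋ = 86
= RGB(112, 67, 86)


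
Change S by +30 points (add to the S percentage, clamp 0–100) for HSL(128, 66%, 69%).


Original S = 66%
Adjustment = +30 percentage points
New S = 66 + (30) = 96
Clamp to [0, 100] → 96
= HSL(128°, 96%, 69%)


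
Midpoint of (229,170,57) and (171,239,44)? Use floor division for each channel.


Midpoint: each channel = ⌊(C₁+C₂)/2⌋
R: ⌊(229+171)/2⌋ = 200
G: ⌊(170+239)/2⌋ = 204
B: ⌊(57+44)/2⌋ = 50
= RGB(200, 204, 50)


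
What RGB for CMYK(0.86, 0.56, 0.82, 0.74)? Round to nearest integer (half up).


R = 255 × (1-C) × (1-K) = 255 × 0.14 × 0.26 = 9.282 → 9
G = 255 × (1-M) × (1-K) = 255 × 0.44 × 0.26 = 29.172 → 29
B = 255 × (1-Y) × (1-K) = 255 × 0.18 × 0.26 = 11.934 → 12
= RGB(9, 29, 12)


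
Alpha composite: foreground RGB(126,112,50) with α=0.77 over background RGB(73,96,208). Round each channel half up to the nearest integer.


C = α×F + (1-α)×B, with 1-α = 0.23
R: 0.77×126 + 0.23×73 = 97.02 + 16.79 = 113.81 → 114
G: 0.77×112 + 0.23×96 = 86.24 + 22.08 = 108.32 → 108
B: 0.77×50 + 0.23×208 = 38.50 + 47.84 = 86.34 → 86
= RGB(114, 108, 86)


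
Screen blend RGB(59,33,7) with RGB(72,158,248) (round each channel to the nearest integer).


Screen: C = 255 - (255-A)×(255-B)/255, rounded to nearest integer
R: 255 - (255-59)×(255-72)/255 = 255 - 35868/255 ≈ 255 - 140.659 = 114.341 → 114
G: 255 - (255-33)×(255-158)/255 = 255 - 21534/255 ≈ 255 - 84.447 = 170.553 → 171
B: 255 - (255-7)×(255-248)/255 = 255 - 1736/255 ≈ 255 - 6.808 = 248.192 → 248
= RGB(114, 171, 248)


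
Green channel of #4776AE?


Color: #4776AE
R = 47 = 71
G = 76 = 118
B = AE = 174
Green = 118


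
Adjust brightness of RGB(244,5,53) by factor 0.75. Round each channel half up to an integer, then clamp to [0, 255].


Multiply each channel by 0.75, round half up, clamp to [0, 255]
R: 244×0.75 = 183
G: 5×0.75 = 3.75 → round → 4
B: 53×0.75 = 39.75 → round → 40
= RGB(183, 4, 40)


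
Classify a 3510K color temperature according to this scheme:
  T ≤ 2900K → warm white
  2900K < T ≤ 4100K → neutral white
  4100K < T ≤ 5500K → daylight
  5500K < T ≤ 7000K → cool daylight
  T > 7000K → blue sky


Temperature: 3510K
2900K < 3510K ≤ 4100K → neutral white
Classification: neutral white


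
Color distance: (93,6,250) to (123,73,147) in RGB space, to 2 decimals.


d = √[(R₁-R₂)² + (G₁-G₂)² + (B₁-B₂)²]
d = √[(93-123)² + (6-73)² + (250-147)²]
d = √[900 + 4489 + 10609]
d = √15998
d ≈ 126.48


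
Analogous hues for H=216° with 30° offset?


Base hue: 216°
Left analog: (216 - 30) mod 360 = 186°
Right analog: (216 + 30) mod 360 = 246°
Analogous hues = 186° and 246°


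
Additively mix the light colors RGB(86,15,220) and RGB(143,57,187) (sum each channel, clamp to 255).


Additive: each channel = min(255, C₁+C₂)
R: 86+143 = 229 → 229
G: 15+57 = 72 → 72
B: 220+187 = 407 → 255
= RGB(229, 72, 255)


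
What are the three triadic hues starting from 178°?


Triadic: equally spaced at 120° intervals
H1 = 178°
H2 = (178 + 120) mod 360 = 298°
H3 = (178 + 240) mod 360 = 58°
Triadic = 178°, 298°, 58°


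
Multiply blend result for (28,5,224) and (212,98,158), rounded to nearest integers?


Multiply: C = A×B/255, rounded to nearest integer
R: 28×212/255 = 5936/255 ≈ 23.278 → 23
G: 5×98/255 = 490/255 ≈ 1.922 → 2
B: 224×158/255 = 35392/255 ≈ 138.792 → 139
= RGB(23, 2, 139)


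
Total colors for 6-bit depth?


Colors = 2^bits = 2^6
= 64 colors


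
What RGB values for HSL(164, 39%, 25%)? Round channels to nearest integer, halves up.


H=164°, S=0.39, L=0.25
C = (1-|2L-1|)×S = (1-|-0.50|)×0.39 = 0.195
H' = H/60 = 164/60 ≈ 2.7333; X = C×(1-|H' mod 2 - 1|) = 0.143
m = L - C/2 = 0.25 - 0.0975 = 0.1525
Sector ⌊H'⌋ = 2 → (R',G',B') = (0.0, 0.195, 0.143)
RGB = ((R'+m)×255, (G'+m)×255, (B'+m)×255) = (38.8875, 88.6125, 75.3525)
Round half up → RGB(39, 89, 75)


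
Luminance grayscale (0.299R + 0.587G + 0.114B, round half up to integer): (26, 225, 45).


Gray = 0.299×R + 0.587×G + 0.114×B
Gray = 0.299×26 + 0.587×225 + 0.114×45
Gray = 7.774 + 132.075 + 5.130
Gray = 144.979 → round half up → 145
Gray = 145


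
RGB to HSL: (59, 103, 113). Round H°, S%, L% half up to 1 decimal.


Normalize: R'=59/255≈0.2314, G'=103/255≈0.4039, B'=113/255≈0.4431
Max=113/255, Min=59/255, Δ=Max-Min=54/255
L = (Max+Min)/2 = (113+59)/510 = 172/510 = 0.33725… → L = 33.7%
L ≤ 0.5 → S = Δ/(Max+Min) = 54/(113+59) = 54/172 = 0.31395… → S = 31.4%
(the 1/255 factors cancel in S and H, so raw channel differences can be used)
Max is B' → H = 60 × ((R-G)/Δ + 4) = 60 × ((59-103)/54 + 4)
  -44/54 + 4 = -0.8148… + 4 = 3.1851…
  H = 60 × 3.1851… = 191.111…° → H = 191.1°
= HSL(191.1°, 31.4%, 33.7%)


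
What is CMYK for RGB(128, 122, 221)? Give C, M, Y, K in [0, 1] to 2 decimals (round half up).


R'=128/255≈0.5020, G'=122/255≈0.4784, B'=221/255≈0.8667
K = 1 - max(R',G',B') = 1 - 221/255 = 34/255 = 0.13333… → 0.13
(1-R'-K)/(1-K) simplifies to (max-R)/max with max = 221:
C = (221-128)/221 = 93/221 = 0.42081… → 0.42
M = (221-122)/221 = 99/221 = 0.44796… → 0.45
Y = (221-221)/221 = 0/221 = 0 → 0.00
= CMYK(0.42, 0.45, 0.00, 0.13)


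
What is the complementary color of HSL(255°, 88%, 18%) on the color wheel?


Complement = opposite side of color wheel = hue + 180°
H' = (255 + 180) mod 360 = 75°
S and L unchanged.
= HSL(75°, 88%, 18%)


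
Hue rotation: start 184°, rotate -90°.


New hue = (H + rotation) mod 360
New hue = (184 -90) mod 360
= 94 mod 360
= 94°


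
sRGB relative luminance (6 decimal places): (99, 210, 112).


Linearize each channel (sRGB transfer function): c = v/255; c_lin = c/12.92 if c ≤ 0.04045, else ((c+0.055)/1.055)^2.4
  R: 99/255 ≈ 0.388235 > 0.04045 → ((0.388235+0.055)/1.055)^2.4 ≈ 0.124772
  G: 210/255 ≈ 0.823529 > 0.04045 → ((0.823529+0.055)/1.055)^2.4 ≈ 0.644480
  B: 112/255 ≈ 0.439216 > 0.04045 → ((0.439216+0.055)/1.055)^2.4 ≈ 0.162029
R_lin = 0.124772, G_lin = 0.644480, B_lin = 0.162029
L = 0.2126×R + 0.7152×G + 0.0722×B
L = 0.2126×0.124772 + 0.7152×0.644480 + 0.0722×0.162029
L ≈ 0.499157


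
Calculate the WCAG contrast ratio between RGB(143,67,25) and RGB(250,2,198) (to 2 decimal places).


Linearize each sRGB channel c=v/255: c/12.92 if c ≤ 0.04045 else ((c+0.055)/1.055)^2.4
L = 0.2126×R_lin + 0.7152×G_lin + 0.0722×B_lin
Color 1 (143,67,25):
  R=143: 143/255≈0.5608 > 0.04045 → ((0.5608+0.055)/1.055)^2.4 ≈ 0.27468
  G=67: 67/255≈0.2627 > 0.04045 → ((0.2627+0.055)/1.055)^2.4 ≈ 0.05613
  B=25: 25/255≈0.0980 > 0.04045 → ((0.0980+0.055)/1.055)^2.4 ≈ 0.00972
  L1 = 0.2126×0.27468 + 0.7152×0.05613 + 0.0722×0.00972 ≈ 0.09924
Color 2 (250,2,198):
  R=250: 250/255≈0.9804 > 0.04045 → ((0.9804+0.055)/1.055)^2.4 ≈ 0.95597
  G=2: 2/255≈0.0078 ≤ 0.04045 → 0.0078/12.92 ≈ 0.00061
  B=198: 198/255≈0.7765 > 0.04045 → ((0.7765+0.055)/1.055)^2.4 ≈ 0.56471
  L2 = 0.2126×0.95597 + 0.7152×0.00061 + 0.0722×0.56471 ≈ 0.24445
Lighter = 0.24445, Darker = 0.09924
Ratio = (L_lighter + 0.05) / (L_darker + 0.05)
Ratio = (0.24445 + 0.05) / (0.09924 + 0.05) = 0.29445 / 0.14924 ≈ 1.9730
Ratio ≈ 1.97:1


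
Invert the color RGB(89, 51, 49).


Invert: (255-R, 255-G, 255-B)
R: 255-89 = 166
G: 255-51 = 204
B: 255-49 = 206
= RGB(166, 204, 206)


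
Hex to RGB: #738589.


73 → 115 (R)
85 → 133 (G)
89 → 137 (B)
= RGB(115, 133, 137)


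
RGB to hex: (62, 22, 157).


R = 62 → 3E (hex)
G = 22 → 16 (hex)
B = 157 → 9D (hex)
Hex = #3E169D


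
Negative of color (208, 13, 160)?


Invert: (255-R, 255-G, 255-B)
R: 255-208 = 47
G: 255-13 = 242
B: 255-160 = 95
= RGB(47, 242, 95)


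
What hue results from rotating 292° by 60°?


New hue = (H + rotation) mod 360
New hue = (292 + 60) mod 360
= 352 mod 360
= 352°


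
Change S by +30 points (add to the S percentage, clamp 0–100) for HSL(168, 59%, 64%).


Original S = 59%
Adjustment = +30 percentage points
New S = 59 + (30) = 89
Clamp to [0, 100] → 89
= HSL(168°, 89%, 64%)


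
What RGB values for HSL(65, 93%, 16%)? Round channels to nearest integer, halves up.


H=65°, S=0.93, L=0.16
C = (1-|2L-1|)×S = (1-|-0.68|)×0.93 = 0.2976
H' = H/60 = 65/60 ≈ 1.0833; X = C×(1-|H' mod 2 - 1|) = 0.2728
m = L - C/2 = 0.16 - 0.1488 = 0.0112
Sector ⌊H'⌋ = 1 → (R',G',B') = (0.2728, 0.2976, 0.0)
RGB = ((R'+m)×255, (G'+m)×255, (B'+m)×255) = (72.42, 78.744, 2.856)
Round half up → RGB(72, 79, 3)


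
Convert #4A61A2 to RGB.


4A → 74 (R)
61 → 97 (G)
A2 → 162 (B)
= RGB(74, 97, 162)


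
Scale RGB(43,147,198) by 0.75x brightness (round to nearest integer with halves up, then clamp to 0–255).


Multiply each channel by 0.75, round half up, clamp to [0, 255]
R: 43×0.75 = 32.25 → round → 32
G: 147×0.75 = 110.25 → round → 110
B: 198×0.75 = 148.5 → round → 149
= RGB(32, 110, 149)


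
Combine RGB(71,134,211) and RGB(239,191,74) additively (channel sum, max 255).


Additive: each channel = min(255, C₁+C₂)
R: 71+239 = 310 → 255
G: 134+191 = 325 → 255
B: 211+74 = 285 → 255
= RGB(255, 255, 255)


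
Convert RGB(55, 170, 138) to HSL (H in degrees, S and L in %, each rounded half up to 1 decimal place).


Normalize: R'=55/255≈0.2157, G'=170/255≈0.6667, B'=138/255≈0.5412
Max=170/255, Min=55/255, Δ=Max-Min=115/255
L = (Max+Min)/2 = (170+55)/510 = 225/510 = 0.44117… → L = 44.1%
L ≤ 0.5 → S = Δ/(Max+Min) = 115/(170+55) = 115/225 = 0.51111… → S = 51.1%
(the 1/255 factors cancel in S and H, so raw channel differences can be used)
Max is G' → H = 60 × ((B-R)/Δ + 2) = 60 × ((138-55)/115 + 2)
  83/115 + 2 = 0.7217… + 2 = 2.7217…
  H = 60 × 2.7217… = 163.304…° → H = 163.3°
= HSL(163.3°, 51.1%, 44.1%)


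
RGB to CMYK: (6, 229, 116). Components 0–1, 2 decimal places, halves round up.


R'=6/255≈0.0235, G'=229/255≈0.8980, B'=116/255≈0.4549
K = 1 - max(R',G',B') = 1 - 229/255 = 26/255 = 0.10196… → 0.10
(1-R'-K)/(1-K) simplifies to (max-R)/max with max = 229:
C = (229-6)/229 = 223/229 = 0.97379… → 0.97
M = (229-229)/229 = 0/229 = 0 → 0.00
Y = (229-116)/229 = 113/229 = 0.49344… → 0.49
= CMYK(0.97, 0.00, 0.49, 0.10)


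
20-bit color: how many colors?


Colors = 2^bits = 2^20
= 1,048,576 colors


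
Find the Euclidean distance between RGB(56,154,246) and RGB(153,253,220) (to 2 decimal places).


d = √[(R₁-R₂)² + (G₁-G₂)² + (B₁-B₂)²]
d = √[(56-153)² + (154-253)² + (246-220)²]
d = √[9409 + 9801 + 676]
d = √19886
d ≈ 141.02


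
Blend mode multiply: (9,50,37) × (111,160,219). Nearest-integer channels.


Multiply: C = A×B/255, rounded to nearest integer
R: 9×111/255 = 999/255 ≈ 3.918 → 4
G: 50×160/255 = 8000/255 ≈ 31.373 → 31
B: 37×219/255 = 8103/255 ≈ 31.776 → 32
= RGB(4, 31, 32)


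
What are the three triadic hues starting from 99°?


Triadic: equally spaced at 120° intervals
H1 = 99°
H2 = (99 + 120) mod 360 = 219°
H3 = (99 + 240) mod 360 = 339°
Triadic = 99°, 219°, 339°


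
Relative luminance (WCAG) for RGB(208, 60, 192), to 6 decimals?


Linearize each channel (sRGB transfer function): c = v/255; c_lin = c/12.92 if c ≤ 0.04045, else ((c+0.055)/1.055)^2.4
  R: 208/255 ≈ 0.815686 > 0.04045 → ((0.815686+0.055)/1.055)^2.4 ≈ 0.630757
  G: 60/255 ≈ 0.235294 > 0.04045 → ((0.235294+0.055)/1.055)^2.4 ≈ 0.045186
  B: 192/255 ≈ 0.752941 > 0.04045 → ((0.752941+0.055)/1.055)^2.4 ≈ 0.527115
R_lin = 0.630757, G_lin = 0.045186, B_lin = 0.527115
L = 0.2126×R + 0.7152×G + 0.0722×B
L = 0.2126×0.630757 + 0.7152×0.045186 + 0.0722×0.527115
L ≈ 0.204474


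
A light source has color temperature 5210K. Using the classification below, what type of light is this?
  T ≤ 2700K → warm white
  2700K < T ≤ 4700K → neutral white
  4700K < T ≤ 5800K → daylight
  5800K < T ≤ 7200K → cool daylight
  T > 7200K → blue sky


Temperature: 5210K
4700K < 5210K ≤ 5800K → daylight
Classification: daylight


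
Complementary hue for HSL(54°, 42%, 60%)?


Complement = opposite side of color wheel = hue + 180°
H' = (54 + 180) mod 360 = 234°
S and L unchanged.
= HSL(234°, 42%, 60%)


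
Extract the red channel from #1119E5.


Color: #1119E5
R = 11 = 17
G = 19 = 25
B = E5 = 229
Red = 17


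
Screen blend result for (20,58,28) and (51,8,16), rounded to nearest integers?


Screen: C = 255 - (255-A)×(255-B)/255, rounded to nearest integer
R: 255 - (255-20)×(255-51)/255 = 255 - 47940/255 ≈ 255 - 188.000 = 67.000 → 67
G: 255 - (255-58)×(255-8)/255 = 255 - 48659/255 ≈ 255 - 190.820 = 64.180 → 64
B: 255 - (255-28)×(255-16)/255 = 255 - 54253/255 ≈ 255 - 212.757 = 42.243 → 42
= RGB(67, 64, 42)


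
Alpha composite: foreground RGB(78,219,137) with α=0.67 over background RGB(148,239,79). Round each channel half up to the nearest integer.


C = α×F + (1-α)×B, with 1-α = 0.33
R: 0.67×78 + 0.33×148 = 52.26 + 48.84 = 101.10 → 101
G: 0.67×219 + 0.33×239 = 146.73 + 78.87 = 225.60 → 226
B: 0.67×137 + 0.33×79 = 91.79 + 26.07 = 117.86 → 118
= RGB(101, 226, 118)


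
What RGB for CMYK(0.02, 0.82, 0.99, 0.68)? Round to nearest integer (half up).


R = 255 × (1-C) × (1-K) = 255 × 0.98 × 0.32 = 79.968 → 80
G = 255 × (1-M) × (1-K) = 255 × 0.18 × 0.32 = 14.688 → 15
B = 255 × (1-Y) × (1-K) = 255 × 0.01 × 0.32 = 0.816 → 1
= RGB(80, 15, 1)


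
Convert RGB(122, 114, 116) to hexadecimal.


R = 122 → 7A (hex)
G = 114 → 72 (hex)
B = 116 → 74 (hex)
Hex = #7A7274


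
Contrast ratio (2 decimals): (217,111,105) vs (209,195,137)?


Linearize each sRGB channel c=v/255: c/12.92 if c ≤ 0.04045 else ((c+0.055)/1.055)^2.4
L = 0.2126×R_lin + 0.7152×G_lin + 0.0722×B_lin
Color 1 (217,111,105):
  R=217: 217/255≈0.8510 > 0.04045 → ((0.8510+0.055)/1.055)^2.4 ≈ 0.69387
  G=111: 111/255≈0.4353 > 0.04045 → ((0.4353+0.055)/1.055)^2.4 ≈ 0.15896
  B=105: 105/255≈0.4118 > 0.04045 → ((0.4118+0.055)/1.055)^2.4 ≈ 0.14126
  L1 = 0.2126×0.69387 + 0.7152×0.15896 + 0.0722×0.14126 ≈ 0.27141
Color 2 (209,195,137):
  R=209: 209/255≈0.8196 > 0.04045 → ((0.8196+0.055)/1.055)^2.4 ≈ 0.63760
  G=195: 195/255≈0.7647 > 0.04045 → ((0.7647+0.055)/1.055)^2.4 ≈ 0.54572
  B=137: 137/255≈0.5373 > 0.04045 → ((0.5373+0.055)/1.055)^2.4 ≈ 0.25016
  L2 = 0.2126×0.63760 + 0.7152×0.54572 + 0.0722×0.25016 ≈ 0.54392
Lighter = 0.54392, Darker = 0.27141
Ratio = (L_lighter + 0.05) / (L_darker + 0.05)
Ratio = (0.54392 + 0.05) / (0.27141 + 0.05) = 0.59392 / 0.32141 ≈ 1.8479
Ratio ≈ 1.85:1


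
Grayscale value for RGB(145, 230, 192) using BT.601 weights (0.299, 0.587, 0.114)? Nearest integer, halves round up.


Gray = 0.299×R + 0.587×G + 0.114×B
Gray = 0.299×145 + 0.587×230 + 0.114×192
Gray = 43.355 + 135.010 + 21.888
Gray = 200.253 → round half up → 200
Gray = 200


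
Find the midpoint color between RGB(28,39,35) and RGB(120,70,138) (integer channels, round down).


Midpoint: each channel = ⌊(C₁+C₂)/2⌋
R: ⌊(28+120)/2⌋ = 74
G: ⌊(39+70)/2⌋ = 54
B: ⌊(35+138)/2⌋ = 86
= RGB(74, 54, 86)


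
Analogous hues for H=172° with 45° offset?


Base hue: 172°
Left analog: (172 - 45) mod 360 = 127°
Right analog: (172 + 45) mod 360 = 217°
Analogous hues = 127° and 217°


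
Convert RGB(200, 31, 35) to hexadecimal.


R = 200 → C8 (hex)
G = 31 → 1F (hex)
B = 35 → 23 (hex)
Hex = #C81F23


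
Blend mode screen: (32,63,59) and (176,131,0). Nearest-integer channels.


Screen: C = 255 - (255-A)×(255-B)/255, rounded to nearest integer
R: 255 - (255-32)×(255-176)/255 = 255 - 17617/255 ≈ 255 - 69.086 = 185.914 → 186
G: 255 - (255-63)×(255-131)/255 = 255 - 23808/255 ≈ 255 - 93.365 = 161.635 → 162
B: 255 - (255-59)×(255-0)/255 = 255 - 49980/255 ≈ 255 - 196.000 = 59.000 → 59
= RGB(186, 162, 59)


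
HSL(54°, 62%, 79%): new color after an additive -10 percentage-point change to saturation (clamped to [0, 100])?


Original S = 62%
Adjustment = -10 percentage points
New S = 62 + (-10) = 52
Clamp to [0, 100] → 52
= HSL(54°, 52%, 79%)


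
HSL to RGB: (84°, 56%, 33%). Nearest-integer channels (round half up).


H=84°, S=0.56, L=0.33
C = (1-|2L-1|)×S = (1-|-0.34|)×0.56 = 0.3696
H' = H/60 = 84/60 ≈ 1.4000; X = C×(1-|H' mod 2 - 1|) = 0.22176
m = L - C/2 = 0.33 - 0.1848 = 0.1452
Sector ⌊H'⌋ = 1 → (R',G',B') = (0.22176, 0.3696, 0.0)
RGB = ((R'+m)×255, (G'+m)×255, (B'+m)×255) = (93.5748, 131.274, 37.026)
Round half up → RGB(94, 131, 37)
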